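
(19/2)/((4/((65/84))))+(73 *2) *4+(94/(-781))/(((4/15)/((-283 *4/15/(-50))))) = 7677722303/13120800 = 585.16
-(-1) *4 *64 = 256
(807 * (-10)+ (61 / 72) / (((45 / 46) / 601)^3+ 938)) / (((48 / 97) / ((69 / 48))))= -3211554639706226389894493 / 136994609546044598016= -23442.93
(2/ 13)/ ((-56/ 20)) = -5/ 91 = -0.05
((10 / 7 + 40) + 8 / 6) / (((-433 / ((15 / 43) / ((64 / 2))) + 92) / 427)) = -136945 / 297214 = -0.46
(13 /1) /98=13 /98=0.13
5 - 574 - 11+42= -538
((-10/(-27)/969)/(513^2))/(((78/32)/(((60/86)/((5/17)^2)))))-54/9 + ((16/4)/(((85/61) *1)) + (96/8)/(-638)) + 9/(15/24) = 69074218178502068/6138959478157935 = 11.25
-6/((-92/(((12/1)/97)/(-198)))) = -0.00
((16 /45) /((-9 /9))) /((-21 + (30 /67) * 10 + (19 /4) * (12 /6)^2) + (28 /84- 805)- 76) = 0.00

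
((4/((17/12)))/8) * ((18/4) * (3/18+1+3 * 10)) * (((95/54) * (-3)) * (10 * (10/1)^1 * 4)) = -104500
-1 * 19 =-19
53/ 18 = 2.94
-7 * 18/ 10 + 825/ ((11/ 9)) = 3312/ 5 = 662.40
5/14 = 0.36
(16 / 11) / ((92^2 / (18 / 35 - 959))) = -33547 / 203665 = -0.16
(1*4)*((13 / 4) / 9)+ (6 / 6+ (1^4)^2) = 31 / 9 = 3.44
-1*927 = -927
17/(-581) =-17/581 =-0.03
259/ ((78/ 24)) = 1036/ 13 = 79.69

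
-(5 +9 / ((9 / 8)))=-13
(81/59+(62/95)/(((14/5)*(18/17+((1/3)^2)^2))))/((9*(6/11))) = 63558/196175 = 0.32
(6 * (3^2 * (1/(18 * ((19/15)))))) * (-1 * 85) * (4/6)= -2550/19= -134.21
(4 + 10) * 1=14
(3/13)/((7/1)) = 3/91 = 0.03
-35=-35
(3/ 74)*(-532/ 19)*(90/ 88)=-945/ 814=-1.16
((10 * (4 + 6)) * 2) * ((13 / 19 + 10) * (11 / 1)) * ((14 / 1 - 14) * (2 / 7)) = 0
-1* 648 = -648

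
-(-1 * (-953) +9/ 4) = -3821/ 4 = -955.25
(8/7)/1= 8/7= 1.14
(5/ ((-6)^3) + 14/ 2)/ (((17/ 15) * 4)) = 7535/ 4896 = 1.54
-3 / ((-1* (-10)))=-3 / 10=-0.30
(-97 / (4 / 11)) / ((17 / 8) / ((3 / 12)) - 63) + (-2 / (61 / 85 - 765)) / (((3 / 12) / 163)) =1967 / 298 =6.60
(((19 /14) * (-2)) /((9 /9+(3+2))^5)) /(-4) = 19 /217728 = 0.00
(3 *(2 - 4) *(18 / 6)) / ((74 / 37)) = -9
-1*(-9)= 9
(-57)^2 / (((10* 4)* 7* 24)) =1083 / 2240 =0.48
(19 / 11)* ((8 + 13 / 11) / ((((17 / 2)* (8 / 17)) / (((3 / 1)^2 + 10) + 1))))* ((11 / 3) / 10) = 29.08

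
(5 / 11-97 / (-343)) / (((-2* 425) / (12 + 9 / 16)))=-279591 / 25656400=-0.01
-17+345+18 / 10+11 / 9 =14896 / 45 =331.02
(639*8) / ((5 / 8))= 40896 / 5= 8179.20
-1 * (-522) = 522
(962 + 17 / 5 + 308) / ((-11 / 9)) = -57303 / 55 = -1041.87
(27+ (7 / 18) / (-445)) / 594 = 216263 / 4757940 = 0.05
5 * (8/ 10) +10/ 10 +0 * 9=5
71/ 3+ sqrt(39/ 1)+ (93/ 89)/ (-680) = sqrt(39)+ 4296641/ 181560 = 29.91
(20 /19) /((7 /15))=300 /133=2.26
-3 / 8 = -0.38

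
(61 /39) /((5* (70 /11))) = 671 /13650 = 0.05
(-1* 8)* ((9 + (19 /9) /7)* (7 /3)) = -4688 /27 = -173.63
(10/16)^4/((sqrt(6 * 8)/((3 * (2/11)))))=625 * sqrt(3)/90112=0.01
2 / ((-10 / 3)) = -3 / 5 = -0.60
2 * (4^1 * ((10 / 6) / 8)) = 5 / 3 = 1.67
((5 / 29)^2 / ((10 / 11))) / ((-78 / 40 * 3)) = -550 / 98397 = -0.01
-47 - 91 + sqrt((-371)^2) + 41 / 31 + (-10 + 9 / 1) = 7233 / 31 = 233.32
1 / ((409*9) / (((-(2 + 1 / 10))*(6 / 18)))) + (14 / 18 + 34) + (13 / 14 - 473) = -18779584 / 42945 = -437.29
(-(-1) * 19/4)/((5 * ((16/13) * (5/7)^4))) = 593047/200000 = 2.97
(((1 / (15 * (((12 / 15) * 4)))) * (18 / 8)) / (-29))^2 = 9 / 3444736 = 0.00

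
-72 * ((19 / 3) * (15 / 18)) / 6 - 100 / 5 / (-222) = -2340 / 37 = -63.24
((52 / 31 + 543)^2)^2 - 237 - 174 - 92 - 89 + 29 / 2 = 162567696744134495 / 1847042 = 88015159776.62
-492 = -492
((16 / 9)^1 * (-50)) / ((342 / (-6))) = 800 / 513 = 1.56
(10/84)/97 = 5/4074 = 0.00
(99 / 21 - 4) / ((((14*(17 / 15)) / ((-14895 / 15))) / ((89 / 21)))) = -2209425 / 11662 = -189.46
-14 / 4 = -3.50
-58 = -58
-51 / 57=-17 / 19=-0.89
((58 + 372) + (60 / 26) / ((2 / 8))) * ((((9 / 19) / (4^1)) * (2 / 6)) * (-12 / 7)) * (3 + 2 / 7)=-1181970 / 12103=-97.66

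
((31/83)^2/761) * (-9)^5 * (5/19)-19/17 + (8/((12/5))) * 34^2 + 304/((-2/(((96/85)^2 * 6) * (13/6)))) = 2868969498501302/2159004505425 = 1328.84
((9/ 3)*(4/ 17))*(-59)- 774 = -13866/ 17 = -815.65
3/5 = 0.60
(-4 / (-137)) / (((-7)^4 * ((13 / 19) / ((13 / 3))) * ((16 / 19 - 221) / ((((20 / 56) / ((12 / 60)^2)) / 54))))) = -45125 / 780159948057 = -0.00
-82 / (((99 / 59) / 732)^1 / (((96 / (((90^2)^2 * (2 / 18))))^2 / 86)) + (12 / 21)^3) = -809803792 / 11226621928795813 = -0.00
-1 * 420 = -420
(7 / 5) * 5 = 7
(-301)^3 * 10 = -272709010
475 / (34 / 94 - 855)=-22325 / 40168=-0.56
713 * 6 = 4278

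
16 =16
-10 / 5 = -2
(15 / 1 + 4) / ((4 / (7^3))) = 6517 / 4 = 1629.25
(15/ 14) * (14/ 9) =5/ 3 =1.67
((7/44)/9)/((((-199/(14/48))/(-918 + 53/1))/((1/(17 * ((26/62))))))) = 0.00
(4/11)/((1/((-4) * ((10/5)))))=-32/11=-2.91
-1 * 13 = -13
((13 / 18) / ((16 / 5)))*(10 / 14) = 325 / 2016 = 0.16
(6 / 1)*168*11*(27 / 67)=299376 / 67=4468.30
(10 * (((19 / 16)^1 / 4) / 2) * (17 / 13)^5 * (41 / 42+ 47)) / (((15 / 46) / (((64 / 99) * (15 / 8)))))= 480870069475 / 475026552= 1012.30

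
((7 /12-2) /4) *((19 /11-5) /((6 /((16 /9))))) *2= 68 /99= 0.69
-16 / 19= -0.84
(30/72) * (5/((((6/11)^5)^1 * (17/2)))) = 4026275/793152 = 5.08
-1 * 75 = -75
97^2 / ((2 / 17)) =159953 / 2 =79976.50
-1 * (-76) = 76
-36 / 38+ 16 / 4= 58 / 19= 3.05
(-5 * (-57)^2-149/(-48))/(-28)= 111373/192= 580.07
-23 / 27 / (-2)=23 / 54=0.43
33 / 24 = 11 / 8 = 1.38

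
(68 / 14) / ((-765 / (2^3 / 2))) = -8 / 315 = -0.03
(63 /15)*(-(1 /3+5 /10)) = -7 /2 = -3.50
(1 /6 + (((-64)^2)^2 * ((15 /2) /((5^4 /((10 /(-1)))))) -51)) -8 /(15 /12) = -301998473 /150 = -2013323.15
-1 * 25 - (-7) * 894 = 6233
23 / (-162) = -0.14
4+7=11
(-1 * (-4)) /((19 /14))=56 /19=2.95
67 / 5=13.40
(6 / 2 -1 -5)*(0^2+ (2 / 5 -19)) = 279 / 5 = 55.80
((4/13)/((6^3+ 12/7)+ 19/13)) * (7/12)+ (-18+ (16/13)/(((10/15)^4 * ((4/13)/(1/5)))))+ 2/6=-3258817/239340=-13.62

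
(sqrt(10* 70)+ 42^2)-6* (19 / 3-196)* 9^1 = 10* sqrt(7)+ 12006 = 12032.46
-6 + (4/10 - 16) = -108/5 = -21.60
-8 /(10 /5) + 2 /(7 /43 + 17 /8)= -2460 /787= -3.13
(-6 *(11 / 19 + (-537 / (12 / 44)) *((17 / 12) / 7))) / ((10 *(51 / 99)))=20957079 / 45220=463.45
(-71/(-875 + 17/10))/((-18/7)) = -35/1107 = -0.03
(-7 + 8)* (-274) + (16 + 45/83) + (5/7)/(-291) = -43529068/169071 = -257.46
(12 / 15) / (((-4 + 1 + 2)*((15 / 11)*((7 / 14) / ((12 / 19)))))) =-0.74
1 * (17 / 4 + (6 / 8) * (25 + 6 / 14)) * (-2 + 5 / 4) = -1959 / 112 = -17.49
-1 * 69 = -69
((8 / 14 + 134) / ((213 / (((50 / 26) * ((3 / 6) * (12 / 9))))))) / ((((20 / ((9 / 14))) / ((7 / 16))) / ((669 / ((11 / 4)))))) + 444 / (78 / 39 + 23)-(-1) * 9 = 419759367 / 14214200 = 29.53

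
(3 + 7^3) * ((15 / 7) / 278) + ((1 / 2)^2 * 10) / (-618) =3202555 / 1202628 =2.66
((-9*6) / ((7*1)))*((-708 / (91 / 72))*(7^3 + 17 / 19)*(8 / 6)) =23981557248 / 12103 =1981455.61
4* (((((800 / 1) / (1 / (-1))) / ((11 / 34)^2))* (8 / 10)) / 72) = -369920 / 1089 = -339.69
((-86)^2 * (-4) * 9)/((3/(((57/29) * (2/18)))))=-562096/29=-19382.62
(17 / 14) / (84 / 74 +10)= 629 / 5768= 0.11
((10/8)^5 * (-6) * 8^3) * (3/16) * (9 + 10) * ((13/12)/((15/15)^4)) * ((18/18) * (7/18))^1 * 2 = -5403125/192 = -28141.28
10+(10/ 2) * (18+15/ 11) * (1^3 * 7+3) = 10760/ 11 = 978.18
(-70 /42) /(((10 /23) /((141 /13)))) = -1081 /26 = -41.58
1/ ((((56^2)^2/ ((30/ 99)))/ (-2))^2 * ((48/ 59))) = 1475/ 315975456912310272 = 0.00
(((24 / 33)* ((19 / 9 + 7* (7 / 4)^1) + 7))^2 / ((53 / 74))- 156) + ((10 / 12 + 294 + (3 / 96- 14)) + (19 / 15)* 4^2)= 40069075073 / 83112480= 482.11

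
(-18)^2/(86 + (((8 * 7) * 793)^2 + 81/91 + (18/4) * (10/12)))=39312/239277893963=0.00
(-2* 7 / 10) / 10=-7 / 50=-0.14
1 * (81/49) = 81/49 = 1.65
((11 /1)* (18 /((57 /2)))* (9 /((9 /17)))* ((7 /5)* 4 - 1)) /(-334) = -25806 /15865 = -1.63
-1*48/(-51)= 16/17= 0.94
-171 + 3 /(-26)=-4449 /26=-171.12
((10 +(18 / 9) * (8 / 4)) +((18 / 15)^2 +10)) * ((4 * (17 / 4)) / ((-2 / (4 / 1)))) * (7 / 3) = -50456 / 25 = -2018.24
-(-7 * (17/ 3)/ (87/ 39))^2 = -2393209/ 7569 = -316.19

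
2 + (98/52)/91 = 683/338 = 2.02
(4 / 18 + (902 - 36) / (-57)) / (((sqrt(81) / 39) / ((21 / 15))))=-46592 / 513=-90.82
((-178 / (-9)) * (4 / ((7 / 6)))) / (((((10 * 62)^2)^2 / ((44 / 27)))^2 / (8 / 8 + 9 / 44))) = 51887 / 5222763556873707600000000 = 0.00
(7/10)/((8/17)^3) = 34391/5120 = 6.72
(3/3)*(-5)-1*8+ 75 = 62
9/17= 0.53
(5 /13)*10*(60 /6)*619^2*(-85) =-16284342500 /13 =-1252641730.77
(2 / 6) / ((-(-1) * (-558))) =-1 / 1674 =-0.00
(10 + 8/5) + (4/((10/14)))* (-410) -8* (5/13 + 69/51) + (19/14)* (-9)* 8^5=-3113616074/7735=-402536.01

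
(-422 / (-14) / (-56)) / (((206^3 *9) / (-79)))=16669 / 30841126848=0.00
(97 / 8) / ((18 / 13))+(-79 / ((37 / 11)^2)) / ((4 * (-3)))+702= 711.34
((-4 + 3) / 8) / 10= -1 / 80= -0.01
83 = 83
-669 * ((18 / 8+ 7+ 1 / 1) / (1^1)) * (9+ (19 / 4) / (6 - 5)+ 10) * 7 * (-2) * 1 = 18240285 / 8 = 2280035.62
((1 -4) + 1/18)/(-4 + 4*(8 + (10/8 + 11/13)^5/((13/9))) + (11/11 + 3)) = -0.02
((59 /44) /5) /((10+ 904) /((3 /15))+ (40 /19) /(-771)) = 864291 /14728095800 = 0.00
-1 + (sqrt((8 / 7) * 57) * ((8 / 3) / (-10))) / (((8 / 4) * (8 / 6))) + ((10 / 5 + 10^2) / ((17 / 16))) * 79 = 7583 - sqrt(798) / 35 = 7582.19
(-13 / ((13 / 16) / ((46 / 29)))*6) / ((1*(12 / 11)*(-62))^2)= -2783 / 83607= -0.03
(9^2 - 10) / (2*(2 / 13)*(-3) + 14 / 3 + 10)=2769 / 536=5.17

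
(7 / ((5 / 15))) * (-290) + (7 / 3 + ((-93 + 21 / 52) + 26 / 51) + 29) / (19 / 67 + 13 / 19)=-1827521791 / 297024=-6152.77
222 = 222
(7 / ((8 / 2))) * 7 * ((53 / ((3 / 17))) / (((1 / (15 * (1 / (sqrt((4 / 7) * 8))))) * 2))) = 220745 * sqrt(14) / 64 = 12905.50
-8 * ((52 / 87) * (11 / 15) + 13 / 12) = -15886 / 1305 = -12.17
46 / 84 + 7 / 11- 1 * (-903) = 904.18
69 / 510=23 / 170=0.14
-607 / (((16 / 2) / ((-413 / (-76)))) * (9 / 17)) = -4261747 / 5472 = -778.83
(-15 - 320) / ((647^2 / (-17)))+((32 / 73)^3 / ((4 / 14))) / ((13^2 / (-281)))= -13116238190017 / 27520976932657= -0.48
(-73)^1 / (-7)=73 / 7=10.43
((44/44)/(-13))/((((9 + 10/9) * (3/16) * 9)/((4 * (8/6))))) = -256/10647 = -0.02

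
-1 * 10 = -10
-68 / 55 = -1.24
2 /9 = 0.22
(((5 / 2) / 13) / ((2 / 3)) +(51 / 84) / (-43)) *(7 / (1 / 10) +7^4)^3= 4627561941331 / 1118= 4139143060.22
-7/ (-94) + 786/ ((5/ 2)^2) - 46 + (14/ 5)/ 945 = 1013137/ 12690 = 79.84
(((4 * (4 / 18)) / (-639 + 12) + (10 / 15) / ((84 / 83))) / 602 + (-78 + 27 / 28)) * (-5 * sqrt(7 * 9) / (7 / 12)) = 18318526610 * sqrt(7) / 9247623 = 5240.94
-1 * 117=-117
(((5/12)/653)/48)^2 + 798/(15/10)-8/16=75192512772121/141472272384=531.50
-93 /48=-31 /16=-1.94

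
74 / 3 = 24.67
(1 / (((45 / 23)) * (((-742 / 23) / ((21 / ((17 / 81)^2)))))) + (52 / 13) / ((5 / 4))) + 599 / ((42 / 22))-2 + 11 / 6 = 497349338 / 1608285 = 309.24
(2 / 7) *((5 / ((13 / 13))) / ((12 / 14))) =5 / 3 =1.67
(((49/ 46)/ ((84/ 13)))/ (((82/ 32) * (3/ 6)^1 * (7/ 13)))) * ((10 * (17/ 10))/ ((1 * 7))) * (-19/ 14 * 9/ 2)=-163761/ 46207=-3.54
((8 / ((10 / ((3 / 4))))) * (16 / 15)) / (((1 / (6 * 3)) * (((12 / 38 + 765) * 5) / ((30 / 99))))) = 1216 / 1332925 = 0.00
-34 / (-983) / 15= 34 / 14745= 0.00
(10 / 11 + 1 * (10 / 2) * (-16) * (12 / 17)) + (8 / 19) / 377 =-74422074 / 1339481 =-55.56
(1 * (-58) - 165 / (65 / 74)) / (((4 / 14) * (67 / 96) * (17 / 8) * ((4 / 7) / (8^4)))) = -3622305792 / 871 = -4158789.66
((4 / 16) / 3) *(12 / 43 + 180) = 646 / 43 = 15.02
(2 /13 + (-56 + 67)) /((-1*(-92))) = 145 /1196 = 0.12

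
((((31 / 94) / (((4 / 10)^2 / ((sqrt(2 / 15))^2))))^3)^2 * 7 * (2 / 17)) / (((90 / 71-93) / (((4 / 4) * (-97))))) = 668526014958265625 / 1781864304276214499328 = 0.00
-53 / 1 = -53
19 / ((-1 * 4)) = -19 / 4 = -4.75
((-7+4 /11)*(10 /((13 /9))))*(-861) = 5656770 /143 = 39557.83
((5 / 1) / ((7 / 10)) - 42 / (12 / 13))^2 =288369 / 196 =1471.27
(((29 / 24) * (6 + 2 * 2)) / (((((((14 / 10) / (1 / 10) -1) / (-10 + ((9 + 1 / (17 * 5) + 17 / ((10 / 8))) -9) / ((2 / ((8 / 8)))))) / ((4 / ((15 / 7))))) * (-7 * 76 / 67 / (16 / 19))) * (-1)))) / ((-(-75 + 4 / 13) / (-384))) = 90030848 / 29795135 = 3.02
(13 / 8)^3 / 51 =2197 / 26112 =0.08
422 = 422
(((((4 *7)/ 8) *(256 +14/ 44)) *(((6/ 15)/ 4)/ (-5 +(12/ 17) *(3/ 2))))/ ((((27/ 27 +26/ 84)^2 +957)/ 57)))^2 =284527994168908318689/ 155349925212303900100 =1.83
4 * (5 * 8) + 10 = 170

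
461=461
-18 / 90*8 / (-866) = 4 / 2165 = 0.00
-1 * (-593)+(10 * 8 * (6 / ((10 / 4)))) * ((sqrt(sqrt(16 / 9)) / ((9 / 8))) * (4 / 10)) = 2048 * sqrt(3) / 45+593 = 671.83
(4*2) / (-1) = -8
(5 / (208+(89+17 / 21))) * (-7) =-735 / 6254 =-0.12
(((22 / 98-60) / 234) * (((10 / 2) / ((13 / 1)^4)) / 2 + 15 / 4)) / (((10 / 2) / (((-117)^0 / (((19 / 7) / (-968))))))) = 30367535165 / 444437721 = 68.33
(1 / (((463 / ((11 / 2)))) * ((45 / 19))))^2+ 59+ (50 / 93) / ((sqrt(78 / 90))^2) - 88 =-19859062245857 / 699764726700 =-28.38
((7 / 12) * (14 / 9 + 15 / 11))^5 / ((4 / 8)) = 33882809484846343 / 1183183780483584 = 28.64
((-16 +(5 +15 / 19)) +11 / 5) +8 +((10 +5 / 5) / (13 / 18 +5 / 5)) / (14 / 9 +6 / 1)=83591 / 100130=0.83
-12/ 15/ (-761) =4/ 3805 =0.00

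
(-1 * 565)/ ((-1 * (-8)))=-565/ 8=-70.62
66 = 66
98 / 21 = 14 / 3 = 4.67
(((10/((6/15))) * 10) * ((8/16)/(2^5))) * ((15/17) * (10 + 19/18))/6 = 124375/19584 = 6.35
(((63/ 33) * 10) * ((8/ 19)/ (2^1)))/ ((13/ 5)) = 4200/ 2717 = 1.55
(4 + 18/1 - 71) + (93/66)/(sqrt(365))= -49 + 31 * sqrt(365)/8030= -48.93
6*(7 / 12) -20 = -16.50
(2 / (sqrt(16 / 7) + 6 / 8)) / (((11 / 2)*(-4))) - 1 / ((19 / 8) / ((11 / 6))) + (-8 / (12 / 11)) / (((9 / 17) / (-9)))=4999138 / 40337 - 64*sqrt(7) / 2123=123.85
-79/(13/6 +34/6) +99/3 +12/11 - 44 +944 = 477711/517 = 924.01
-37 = -37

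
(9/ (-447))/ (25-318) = 3/ 43657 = 0.00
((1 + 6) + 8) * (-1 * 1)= -15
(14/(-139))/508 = -7/35306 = -0.00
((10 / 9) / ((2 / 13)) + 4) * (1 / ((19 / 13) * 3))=1313 / 513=2.56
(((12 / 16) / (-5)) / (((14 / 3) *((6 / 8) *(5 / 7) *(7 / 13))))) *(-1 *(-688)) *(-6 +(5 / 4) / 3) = 74906 / 175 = 428.03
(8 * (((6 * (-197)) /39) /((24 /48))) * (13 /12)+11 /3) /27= -1565 /81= -19.32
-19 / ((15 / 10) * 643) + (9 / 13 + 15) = 15.67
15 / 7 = 2.14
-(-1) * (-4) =-4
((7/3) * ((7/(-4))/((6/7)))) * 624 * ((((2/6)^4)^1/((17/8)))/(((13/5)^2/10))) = -1372000/53703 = -25.55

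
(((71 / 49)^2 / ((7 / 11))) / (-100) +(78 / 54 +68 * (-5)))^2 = 26230704194493457681 / 228804951690000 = 114642.21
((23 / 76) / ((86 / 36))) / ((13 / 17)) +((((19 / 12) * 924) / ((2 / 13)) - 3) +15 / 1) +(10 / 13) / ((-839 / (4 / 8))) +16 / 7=594076753112 / 62377133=9523.95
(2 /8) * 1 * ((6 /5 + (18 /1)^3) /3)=4861 /10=486.10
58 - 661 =-603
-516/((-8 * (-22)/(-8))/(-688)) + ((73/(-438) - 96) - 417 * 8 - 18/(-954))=-19568.88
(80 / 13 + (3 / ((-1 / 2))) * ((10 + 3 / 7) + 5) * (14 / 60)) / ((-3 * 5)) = 1004 / 975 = 1.03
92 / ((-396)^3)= -0.00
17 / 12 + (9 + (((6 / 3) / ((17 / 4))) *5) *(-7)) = -1235 / 204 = -6.05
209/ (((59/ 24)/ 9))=45144/ 59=765.15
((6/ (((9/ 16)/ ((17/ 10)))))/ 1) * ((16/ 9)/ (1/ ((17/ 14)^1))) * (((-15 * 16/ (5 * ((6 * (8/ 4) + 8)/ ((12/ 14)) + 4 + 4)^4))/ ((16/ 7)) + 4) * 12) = 2888130821984/ 1537099515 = 1878.95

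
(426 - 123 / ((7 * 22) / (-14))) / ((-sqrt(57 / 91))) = -1603 * sqrt(5187) / 209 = -552.39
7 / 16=0.44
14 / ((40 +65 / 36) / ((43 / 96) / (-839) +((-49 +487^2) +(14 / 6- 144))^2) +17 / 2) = 54278985443170684 / 32955098307668361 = 1.65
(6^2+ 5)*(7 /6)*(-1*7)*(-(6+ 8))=14063 /3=4687.67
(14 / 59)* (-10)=-140 / 59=-2.37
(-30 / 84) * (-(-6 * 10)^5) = -1944000000 / 7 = -277714285.71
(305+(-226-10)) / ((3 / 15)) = 345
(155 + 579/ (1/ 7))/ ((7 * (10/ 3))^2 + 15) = 37872/ 5035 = 7.52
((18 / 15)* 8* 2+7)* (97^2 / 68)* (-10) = -1232579 / 34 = -36252.32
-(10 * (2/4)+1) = -6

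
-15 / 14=-1.07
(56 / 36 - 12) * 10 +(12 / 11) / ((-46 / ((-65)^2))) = -465970 / 2277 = -204.64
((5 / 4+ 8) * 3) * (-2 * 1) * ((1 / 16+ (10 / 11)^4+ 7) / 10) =-201402063 / 4685120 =-42.99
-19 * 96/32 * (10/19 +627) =-35769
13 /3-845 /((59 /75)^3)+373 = -836964097 /616137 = -1358.41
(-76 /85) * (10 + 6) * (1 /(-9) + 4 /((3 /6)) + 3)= -119168 /765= -155.78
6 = 6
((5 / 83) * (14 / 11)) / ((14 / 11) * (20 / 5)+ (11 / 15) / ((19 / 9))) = 0.01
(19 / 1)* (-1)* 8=-152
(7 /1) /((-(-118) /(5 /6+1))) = 77 /708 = 0.11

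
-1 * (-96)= 96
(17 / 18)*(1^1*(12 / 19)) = 0.60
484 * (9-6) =1452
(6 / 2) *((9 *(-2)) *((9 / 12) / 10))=-81 / 20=-4.05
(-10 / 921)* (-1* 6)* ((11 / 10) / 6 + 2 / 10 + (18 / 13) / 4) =569 / 11973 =0.05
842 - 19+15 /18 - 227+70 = 666.83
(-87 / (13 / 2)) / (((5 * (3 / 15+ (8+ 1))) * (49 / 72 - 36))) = 6264 / 760357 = 0.01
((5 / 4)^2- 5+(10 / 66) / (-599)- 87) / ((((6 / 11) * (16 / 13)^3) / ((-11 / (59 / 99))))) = 1641.49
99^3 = 970299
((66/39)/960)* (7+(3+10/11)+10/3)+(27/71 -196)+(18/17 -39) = -527675047/2259504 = -233.54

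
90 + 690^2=476190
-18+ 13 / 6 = -15.83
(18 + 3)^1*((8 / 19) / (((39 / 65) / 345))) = 96600 / 19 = 5084.21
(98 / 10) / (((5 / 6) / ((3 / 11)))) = 3.21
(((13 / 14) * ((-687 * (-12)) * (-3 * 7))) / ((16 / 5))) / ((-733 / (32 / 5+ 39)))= 18246033 / 5864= 3111.53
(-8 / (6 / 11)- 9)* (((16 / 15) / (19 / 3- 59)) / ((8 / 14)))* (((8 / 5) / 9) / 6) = 3976 / 159975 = 0.02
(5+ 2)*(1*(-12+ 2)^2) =700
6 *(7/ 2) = 21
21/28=3/4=0.75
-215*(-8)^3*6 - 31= 660449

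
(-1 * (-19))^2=361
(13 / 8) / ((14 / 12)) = 39 / 28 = 1.39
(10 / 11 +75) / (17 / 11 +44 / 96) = 20040 / 529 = 37.88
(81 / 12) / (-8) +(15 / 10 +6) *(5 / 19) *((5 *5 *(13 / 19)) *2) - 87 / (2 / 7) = -2747331 / 11552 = -237.82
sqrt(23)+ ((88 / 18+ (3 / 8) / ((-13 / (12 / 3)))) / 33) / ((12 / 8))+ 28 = sqrt(23)+ 325441 / 11583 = 32.89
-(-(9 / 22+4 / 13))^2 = -42025 / 81796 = -0.51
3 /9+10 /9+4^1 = 49 /9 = 5.44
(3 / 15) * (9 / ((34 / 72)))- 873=-73881 / 85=-869.19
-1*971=-971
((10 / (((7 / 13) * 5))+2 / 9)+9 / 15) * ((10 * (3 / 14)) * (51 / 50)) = 24293 / 2450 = 9.92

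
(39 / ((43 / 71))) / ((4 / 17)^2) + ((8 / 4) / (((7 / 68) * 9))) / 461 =23241492931 / 19981584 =1163.15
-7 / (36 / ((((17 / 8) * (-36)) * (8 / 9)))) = 119 / 9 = 13.22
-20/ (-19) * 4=80/ 19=4.21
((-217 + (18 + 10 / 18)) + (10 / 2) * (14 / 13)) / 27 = -22588 / 3159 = -7.15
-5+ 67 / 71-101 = -7459 / 71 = -105.06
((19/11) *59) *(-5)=-5605/11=-509.55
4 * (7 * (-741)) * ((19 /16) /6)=-32851 /8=-4106.38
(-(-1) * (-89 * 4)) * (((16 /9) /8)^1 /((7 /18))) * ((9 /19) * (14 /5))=-25632 /95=-269.81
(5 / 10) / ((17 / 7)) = 7 / 34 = 0.21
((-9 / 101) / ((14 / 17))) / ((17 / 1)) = -0.01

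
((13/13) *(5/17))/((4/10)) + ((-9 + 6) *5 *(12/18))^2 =100.74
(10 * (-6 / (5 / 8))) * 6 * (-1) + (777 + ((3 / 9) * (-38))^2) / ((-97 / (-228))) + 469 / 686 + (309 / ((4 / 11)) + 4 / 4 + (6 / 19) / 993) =1302405846523 / 358699404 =3630.91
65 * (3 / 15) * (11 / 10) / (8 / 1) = 143 / 80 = 1.79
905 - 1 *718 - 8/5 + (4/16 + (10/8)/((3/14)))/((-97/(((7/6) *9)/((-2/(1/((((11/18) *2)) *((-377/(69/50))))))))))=59662737549/321807200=185.40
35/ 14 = 5/ 2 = 2.50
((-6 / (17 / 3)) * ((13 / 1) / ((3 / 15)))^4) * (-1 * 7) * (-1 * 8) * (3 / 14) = -3855735000 / 17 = -226807941.18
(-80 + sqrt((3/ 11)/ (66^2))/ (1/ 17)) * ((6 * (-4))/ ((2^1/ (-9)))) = -8625.47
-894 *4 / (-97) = 3576 / 97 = 36.87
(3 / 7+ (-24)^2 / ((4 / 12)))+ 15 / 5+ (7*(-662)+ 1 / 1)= -2901.57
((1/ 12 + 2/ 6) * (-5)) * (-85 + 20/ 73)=154625/ 876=176.51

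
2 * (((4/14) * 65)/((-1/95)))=-24700/7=-3528.57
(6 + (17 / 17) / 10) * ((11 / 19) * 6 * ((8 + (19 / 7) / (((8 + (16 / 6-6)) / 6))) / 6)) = 377773 / 9310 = 40.58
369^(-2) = 1 /136161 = 0.00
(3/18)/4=1/24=0.04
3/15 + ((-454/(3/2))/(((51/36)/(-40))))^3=624123778944.23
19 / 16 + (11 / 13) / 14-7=-8375 / 1456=-5.75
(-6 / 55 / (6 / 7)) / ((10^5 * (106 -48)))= -7 / 319000000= -0.00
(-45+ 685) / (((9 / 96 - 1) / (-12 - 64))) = 1556480 / 29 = 53671.72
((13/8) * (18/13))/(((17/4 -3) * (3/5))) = 3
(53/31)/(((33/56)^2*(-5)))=-166208/168795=-0.98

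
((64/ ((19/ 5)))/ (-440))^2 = 64/ 43681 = 0.00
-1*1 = -1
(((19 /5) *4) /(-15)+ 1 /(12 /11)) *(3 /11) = -29 /1100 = -0.03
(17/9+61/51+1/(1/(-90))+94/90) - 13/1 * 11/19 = -150836/1615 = -93.40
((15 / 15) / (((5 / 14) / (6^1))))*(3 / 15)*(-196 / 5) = -16464 / 125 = -131.71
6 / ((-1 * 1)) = -6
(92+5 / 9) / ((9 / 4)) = 3332 / 81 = 41.14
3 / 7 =0.43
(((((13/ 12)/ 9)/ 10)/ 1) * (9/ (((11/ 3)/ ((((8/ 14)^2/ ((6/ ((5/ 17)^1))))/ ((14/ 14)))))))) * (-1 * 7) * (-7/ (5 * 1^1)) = 13/ 2805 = 0.00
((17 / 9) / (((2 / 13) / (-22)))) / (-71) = 3.80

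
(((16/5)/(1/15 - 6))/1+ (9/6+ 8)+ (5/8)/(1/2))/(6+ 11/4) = 727/623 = 1.17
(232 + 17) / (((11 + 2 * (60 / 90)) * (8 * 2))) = 747 / 592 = 1.26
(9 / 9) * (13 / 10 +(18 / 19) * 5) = 1147 / 190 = 6.04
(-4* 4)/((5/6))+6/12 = -187/10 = -18.70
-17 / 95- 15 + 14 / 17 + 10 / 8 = -84661 / 6460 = -13.11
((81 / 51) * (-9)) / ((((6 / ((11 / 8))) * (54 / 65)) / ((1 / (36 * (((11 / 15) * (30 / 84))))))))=-455 / 1088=-0.42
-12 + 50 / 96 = -551 / 48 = -11.48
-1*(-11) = 11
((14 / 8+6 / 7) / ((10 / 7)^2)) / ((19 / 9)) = 4599 / 7600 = 0.61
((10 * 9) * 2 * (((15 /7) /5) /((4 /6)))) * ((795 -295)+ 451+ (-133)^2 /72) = 3877245 /28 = 138473.04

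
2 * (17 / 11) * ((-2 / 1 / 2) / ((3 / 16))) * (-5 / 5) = 544 / 33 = 16.48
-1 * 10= -10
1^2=1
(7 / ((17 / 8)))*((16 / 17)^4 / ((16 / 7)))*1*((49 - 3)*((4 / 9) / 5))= 295436288 / 63893565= 4.62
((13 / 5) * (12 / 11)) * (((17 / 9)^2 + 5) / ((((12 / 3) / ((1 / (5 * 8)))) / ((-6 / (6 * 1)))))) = -4511 / 29700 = -0.15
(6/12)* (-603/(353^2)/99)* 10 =-335/1370699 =-0.00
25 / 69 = 0.36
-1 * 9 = -9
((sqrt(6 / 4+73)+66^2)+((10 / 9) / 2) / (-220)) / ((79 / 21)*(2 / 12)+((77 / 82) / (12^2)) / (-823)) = 6961.39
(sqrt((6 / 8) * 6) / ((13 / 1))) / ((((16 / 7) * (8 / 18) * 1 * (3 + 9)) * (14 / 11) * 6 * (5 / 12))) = 99 * sqrt(2) / 33280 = 0.00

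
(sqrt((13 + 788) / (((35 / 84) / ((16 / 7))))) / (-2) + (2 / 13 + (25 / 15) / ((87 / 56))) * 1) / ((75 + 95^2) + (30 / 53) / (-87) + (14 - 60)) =110293 / 814085298 - 4611 * sqrt(9345) / 121764895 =-0.00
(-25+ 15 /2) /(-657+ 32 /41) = 287 /10762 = 0.03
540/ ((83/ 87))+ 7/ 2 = 94541/ 166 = 569.52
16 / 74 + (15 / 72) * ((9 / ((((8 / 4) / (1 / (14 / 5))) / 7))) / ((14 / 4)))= 3671 / 4144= 0.89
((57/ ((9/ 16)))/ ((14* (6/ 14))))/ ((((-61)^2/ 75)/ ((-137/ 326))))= -260300/ 1819569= -0.14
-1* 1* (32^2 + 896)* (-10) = 19200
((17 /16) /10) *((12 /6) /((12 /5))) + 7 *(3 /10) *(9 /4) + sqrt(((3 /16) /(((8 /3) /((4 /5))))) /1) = 3 *sqrt(10) /40 + 4621 /960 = 5.05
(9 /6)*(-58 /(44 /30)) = -59.32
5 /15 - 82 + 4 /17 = -4153 /51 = -81.43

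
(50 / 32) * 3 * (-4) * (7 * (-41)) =21525 / 4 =5381.25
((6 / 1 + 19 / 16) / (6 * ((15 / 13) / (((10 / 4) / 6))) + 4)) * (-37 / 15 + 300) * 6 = 1334437 / 2144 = 622.41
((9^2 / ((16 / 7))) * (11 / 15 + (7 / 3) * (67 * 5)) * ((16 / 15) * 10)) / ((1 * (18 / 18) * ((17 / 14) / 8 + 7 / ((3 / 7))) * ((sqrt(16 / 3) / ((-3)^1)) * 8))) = -46580184 * sqrt(3) / 27695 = -2913.13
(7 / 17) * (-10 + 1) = -63 / 17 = -3.71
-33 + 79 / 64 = -2033 / 64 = -31.77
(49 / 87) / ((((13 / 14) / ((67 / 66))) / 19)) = 436639 / 37323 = 11.70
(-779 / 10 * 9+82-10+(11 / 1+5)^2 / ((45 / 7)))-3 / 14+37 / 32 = -1186085 / 2016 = -588.34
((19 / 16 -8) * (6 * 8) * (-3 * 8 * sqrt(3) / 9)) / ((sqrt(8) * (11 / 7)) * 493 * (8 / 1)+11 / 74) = -3161872 * sqrt(3) / 7495833376229+263660375552 * sqrt(6) / 7495833376229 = 0.09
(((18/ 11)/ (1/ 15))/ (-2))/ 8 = -135/ 88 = -1.53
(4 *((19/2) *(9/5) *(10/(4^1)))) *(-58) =-9918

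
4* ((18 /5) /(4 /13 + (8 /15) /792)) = 277992 /5953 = 46.70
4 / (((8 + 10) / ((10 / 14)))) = 10 / 63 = 0.16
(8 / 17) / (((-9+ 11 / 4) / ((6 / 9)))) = -64 / 1275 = -0.05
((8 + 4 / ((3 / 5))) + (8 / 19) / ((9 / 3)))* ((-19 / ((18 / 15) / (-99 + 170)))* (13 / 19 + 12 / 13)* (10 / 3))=-594745700 / 6669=-89180.64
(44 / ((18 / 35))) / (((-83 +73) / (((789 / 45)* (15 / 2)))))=-1125.06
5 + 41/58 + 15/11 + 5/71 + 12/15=1798547/226490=7.94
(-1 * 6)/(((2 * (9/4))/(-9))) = 12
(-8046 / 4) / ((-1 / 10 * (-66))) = -6705 / 22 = -304.77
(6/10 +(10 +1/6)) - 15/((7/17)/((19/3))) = -46189/210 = -219.95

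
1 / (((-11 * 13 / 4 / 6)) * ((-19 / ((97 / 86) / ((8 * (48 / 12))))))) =291 / 934648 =0.00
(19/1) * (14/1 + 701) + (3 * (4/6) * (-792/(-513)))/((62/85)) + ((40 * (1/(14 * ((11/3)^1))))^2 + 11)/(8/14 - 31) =481326544528/35420693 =13588.85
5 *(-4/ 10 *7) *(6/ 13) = -84/ 13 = -6.46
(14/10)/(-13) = -7/65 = -0.11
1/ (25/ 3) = 3/ 25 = 0.12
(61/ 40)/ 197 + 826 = 6508941/ 7880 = 826.01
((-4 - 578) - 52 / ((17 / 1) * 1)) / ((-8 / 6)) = 14919 / 34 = 438.79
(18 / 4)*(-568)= -2556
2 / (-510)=-0.00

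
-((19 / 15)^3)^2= -47045881 / 11390625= -4.13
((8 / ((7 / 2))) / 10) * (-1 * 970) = -1552 / 7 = -221.71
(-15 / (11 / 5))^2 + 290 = 40715 / 121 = 336.49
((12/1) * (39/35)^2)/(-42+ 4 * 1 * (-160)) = -9126/417725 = -0.02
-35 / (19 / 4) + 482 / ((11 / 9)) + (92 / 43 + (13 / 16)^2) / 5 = 4458186451 / 11503360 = 387.56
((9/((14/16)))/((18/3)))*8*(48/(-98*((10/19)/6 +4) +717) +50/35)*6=114913152/883715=130.03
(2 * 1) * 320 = 640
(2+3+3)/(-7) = -1.14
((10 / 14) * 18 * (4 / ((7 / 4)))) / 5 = 288 / 49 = 5.88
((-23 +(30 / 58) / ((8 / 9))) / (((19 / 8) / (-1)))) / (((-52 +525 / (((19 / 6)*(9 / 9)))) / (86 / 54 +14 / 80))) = 0.15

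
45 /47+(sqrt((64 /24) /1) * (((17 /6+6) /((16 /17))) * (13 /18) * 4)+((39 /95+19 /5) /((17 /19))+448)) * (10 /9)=553.16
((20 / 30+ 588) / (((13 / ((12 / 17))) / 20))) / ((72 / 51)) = 17660 / 39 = 452.82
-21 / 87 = -0.24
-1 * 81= -81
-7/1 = -7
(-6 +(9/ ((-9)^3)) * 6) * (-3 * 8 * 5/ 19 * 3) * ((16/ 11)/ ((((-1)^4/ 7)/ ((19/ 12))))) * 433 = 79533440/ 99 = 803368.08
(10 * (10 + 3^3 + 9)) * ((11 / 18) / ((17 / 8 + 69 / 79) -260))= -319792 / 292365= -1.09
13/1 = 13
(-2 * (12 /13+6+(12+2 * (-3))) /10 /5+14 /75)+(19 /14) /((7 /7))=14017 /13650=1.03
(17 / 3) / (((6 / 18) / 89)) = 1513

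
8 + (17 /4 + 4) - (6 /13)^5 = 24102941 /1485172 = 16.23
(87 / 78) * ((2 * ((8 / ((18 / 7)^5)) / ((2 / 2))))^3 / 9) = 137679283788347 / 385428199281182928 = 0.00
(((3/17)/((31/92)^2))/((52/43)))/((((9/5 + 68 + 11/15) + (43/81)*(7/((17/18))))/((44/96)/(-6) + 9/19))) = 370889835/54089293024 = 0.01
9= 9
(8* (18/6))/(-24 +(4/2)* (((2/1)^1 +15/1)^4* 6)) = 2/83519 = 0.00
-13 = -13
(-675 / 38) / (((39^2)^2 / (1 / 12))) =-25 / 39071448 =-0.00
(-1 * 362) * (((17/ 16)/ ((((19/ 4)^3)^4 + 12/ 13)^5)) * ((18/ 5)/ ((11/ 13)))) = -44419084970870226907557286799718671586561097728/ 1084664742343046237117426206394479374732251531849736629200930035523190933965234796875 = -0.00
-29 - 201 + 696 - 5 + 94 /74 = 17104 /37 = 462.27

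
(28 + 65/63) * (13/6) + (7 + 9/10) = 70.80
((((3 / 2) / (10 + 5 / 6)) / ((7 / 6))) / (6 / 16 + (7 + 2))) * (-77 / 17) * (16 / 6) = -4224 / 27625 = -0.15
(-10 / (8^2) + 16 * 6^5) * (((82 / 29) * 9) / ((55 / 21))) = 1208900.78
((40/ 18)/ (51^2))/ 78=10/ 912951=0.00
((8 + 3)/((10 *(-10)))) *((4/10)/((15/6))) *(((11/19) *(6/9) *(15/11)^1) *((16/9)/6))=-0.00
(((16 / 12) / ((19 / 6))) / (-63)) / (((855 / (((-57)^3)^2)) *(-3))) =3127704 / 35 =89362.97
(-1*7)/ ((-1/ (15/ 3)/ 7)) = 245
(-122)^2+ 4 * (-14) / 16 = 29761 / 2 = 14880.50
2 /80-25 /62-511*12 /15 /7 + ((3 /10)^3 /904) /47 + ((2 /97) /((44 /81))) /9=-82599554979921 /1405375576000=-58.77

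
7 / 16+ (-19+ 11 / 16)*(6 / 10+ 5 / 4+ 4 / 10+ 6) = -9641 / 64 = -150.64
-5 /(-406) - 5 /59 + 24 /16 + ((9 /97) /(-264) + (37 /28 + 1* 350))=36063494935 /102235672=352.75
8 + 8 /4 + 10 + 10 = 30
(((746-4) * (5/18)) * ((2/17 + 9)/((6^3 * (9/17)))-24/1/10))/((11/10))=-434.76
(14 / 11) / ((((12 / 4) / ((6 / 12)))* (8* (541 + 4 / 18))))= 21 / 428648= 0.00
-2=-2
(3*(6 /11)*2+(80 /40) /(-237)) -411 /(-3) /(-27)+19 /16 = -233611 /375408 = -0.62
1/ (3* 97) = 1/ 291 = 0.00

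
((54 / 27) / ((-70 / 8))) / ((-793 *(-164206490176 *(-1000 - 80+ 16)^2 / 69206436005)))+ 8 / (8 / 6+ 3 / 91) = 821321759054903631245 / 140271527533467679232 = 5.86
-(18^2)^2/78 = -17496/13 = -1345.85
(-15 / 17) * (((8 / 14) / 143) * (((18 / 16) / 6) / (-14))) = 45 / 952952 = 0.00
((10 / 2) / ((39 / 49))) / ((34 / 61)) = 14945 / 1326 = 11.27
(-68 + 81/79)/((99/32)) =-15392/711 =-21.65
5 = 5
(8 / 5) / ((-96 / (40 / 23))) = -2 / 69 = -0.03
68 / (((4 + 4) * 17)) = 1 / 2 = 0.50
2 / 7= 0.29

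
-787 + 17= -770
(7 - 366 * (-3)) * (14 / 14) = 1105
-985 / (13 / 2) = -1970 / 13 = -151.54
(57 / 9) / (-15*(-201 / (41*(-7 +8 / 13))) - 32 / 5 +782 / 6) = 323285 / 5738252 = 0.06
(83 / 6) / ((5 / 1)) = 83 / 30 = 2.77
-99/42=-2.36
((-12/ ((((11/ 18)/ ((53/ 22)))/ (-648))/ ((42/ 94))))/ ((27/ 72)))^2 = 43144487641350144/ 32341969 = 1334009306.65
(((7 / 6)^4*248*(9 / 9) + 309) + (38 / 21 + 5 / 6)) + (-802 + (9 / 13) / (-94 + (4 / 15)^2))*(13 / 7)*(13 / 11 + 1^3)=-2478.60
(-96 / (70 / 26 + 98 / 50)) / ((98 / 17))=-11050 / 3087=-3.58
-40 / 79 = -0.51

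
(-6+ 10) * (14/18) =28/9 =3.11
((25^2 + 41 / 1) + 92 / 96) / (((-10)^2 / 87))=464203 / 800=580.25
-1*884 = -884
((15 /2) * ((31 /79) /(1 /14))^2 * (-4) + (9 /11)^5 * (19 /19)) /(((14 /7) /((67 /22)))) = -60948502371357 /44225248804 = -1378.14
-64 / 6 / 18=-16 / 27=-0.59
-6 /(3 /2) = -4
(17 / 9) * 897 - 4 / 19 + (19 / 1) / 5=483908 / 285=1697.92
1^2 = 1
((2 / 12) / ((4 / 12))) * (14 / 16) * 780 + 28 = 1477 / 4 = 369.25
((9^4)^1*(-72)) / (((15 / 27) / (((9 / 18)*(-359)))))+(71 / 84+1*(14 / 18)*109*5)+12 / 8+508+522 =192315452407 / 1260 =152631311.43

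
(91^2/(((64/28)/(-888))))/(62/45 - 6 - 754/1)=4240.80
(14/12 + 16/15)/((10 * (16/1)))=67/4800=0.01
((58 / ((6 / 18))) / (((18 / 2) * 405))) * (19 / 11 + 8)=6206 / 13365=0.46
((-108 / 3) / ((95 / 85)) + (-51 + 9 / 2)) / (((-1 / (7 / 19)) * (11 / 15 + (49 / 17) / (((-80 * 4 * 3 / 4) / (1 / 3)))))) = 128134440 / 3222647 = 39.76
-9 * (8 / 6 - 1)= -3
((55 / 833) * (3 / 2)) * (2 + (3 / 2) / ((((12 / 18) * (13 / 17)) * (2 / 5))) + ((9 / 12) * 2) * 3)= 237765 / 173264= 1.37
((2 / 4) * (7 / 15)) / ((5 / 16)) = 56 / 75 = 0.75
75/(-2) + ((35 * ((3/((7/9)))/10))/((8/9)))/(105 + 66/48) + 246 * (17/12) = 529565/1702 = 311.14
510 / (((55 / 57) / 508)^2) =85521893472 / 605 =141358501.61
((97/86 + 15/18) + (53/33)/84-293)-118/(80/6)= -44679077/148995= -299.87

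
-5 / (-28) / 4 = 5 / 112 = 0.04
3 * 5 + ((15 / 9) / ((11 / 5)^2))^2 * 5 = 2054660 / 131769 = 15.59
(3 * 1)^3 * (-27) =-729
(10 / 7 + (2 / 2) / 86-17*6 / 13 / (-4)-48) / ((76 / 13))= -7.63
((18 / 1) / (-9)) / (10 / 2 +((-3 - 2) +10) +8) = -1 / 9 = -0.11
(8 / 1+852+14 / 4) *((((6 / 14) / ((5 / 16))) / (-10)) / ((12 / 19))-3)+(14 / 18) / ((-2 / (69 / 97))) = -141483883 / 50925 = -2778.28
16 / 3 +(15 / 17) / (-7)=1859 / 357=5.21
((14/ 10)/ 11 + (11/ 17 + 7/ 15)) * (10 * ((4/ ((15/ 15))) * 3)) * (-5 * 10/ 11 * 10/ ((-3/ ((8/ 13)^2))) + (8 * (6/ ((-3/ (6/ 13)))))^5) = -440658047383552/ 134779359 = -3269477.25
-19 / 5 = -3.80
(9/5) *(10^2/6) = 30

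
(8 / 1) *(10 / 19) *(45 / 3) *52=62400 / 19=3284.21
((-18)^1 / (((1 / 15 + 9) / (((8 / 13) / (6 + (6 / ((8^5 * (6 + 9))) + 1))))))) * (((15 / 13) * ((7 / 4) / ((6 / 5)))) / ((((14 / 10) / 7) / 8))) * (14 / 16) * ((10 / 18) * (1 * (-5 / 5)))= 3136000000 / 549165331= 5.71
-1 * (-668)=668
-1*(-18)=18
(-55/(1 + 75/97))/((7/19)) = -101365/1204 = -84.19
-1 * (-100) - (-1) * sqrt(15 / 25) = sqrt(15) / 5 + 100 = 100.77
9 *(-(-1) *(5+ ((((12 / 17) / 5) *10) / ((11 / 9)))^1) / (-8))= -10359 / 1496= -6.92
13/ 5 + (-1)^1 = 8/ 5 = 1.60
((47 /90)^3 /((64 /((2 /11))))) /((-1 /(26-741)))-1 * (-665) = 3103973699 /4665600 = 665.29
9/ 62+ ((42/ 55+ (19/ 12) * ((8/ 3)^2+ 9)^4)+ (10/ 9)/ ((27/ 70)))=14320738686109/ 134238060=106681.66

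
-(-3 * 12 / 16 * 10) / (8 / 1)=45 / 16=2.81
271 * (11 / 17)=2981 / 17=175.35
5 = 5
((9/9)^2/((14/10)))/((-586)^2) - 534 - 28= -1350919859/2403772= -562.00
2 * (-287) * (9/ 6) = -861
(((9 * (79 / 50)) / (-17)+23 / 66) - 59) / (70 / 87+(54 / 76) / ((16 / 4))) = -3677678152 / 60723575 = -60.56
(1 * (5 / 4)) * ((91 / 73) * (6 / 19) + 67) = 467375 / 5548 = 84.24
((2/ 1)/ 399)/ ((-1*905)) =-2/ 361095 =-0.00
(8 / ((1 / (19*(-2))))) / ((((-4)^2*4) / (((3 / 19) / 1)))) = -3 / 4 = -0.75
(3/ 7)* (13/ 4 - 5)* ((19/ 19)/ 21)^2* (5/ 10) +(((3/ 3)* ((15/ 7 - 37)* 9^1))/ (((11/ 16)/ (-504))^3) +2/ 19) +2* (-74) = 3675756850014704359/ 29739864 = 123596962313.44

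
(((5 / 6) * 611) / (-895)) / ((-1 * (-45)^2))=611 / 2174850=0.00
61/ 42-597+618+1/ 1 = 985/ 42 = 23.45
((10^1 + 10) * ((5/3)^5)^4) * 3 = 1907348632812500/1162261467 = 1641066.74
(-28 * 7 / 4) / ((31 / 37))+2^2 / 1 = -1689 / 31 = -54.48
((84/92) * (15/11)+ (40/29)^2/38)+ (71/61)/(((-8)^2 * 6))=1.30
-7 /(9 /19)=-133 /9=-14.78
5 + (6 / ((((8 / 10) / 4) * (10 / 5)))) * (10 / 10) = 20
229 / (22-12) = 22.90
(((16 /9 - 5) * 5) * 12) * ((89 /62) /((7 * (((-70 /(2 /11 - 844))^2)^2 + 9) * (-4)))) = 831171929615235 /754724829273716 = 1.10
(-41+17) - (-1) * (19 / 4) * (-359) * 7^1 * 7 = -334325 / 4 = -83581.25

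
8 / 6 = 4 / 3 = 1.33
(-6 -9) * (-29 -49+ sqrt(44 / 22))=1170 -15 * sqrt(2)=1148.79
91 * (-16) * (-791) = 1151696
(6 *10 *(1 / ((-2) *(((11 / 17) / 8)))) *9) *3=-110160 / 11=-10014.55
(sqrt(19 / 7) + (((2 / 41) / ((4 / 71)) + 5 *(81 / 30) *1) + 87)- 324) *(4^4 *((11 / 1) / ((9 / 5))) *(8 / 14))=-73441280 / 369 + 56320 *sqrt(133) / 441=-197555.04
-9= -9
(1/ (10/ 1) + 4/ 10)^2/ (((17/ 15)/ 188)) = 705/ 17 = 41.47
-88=-88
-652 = -652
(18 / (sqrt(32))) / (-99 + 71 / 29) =-261 * sqrt(2) / 11200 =-0.03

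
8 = 8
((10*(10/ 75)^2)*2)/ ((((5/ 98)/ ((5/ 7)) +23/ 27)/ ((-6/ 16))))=-252/ 1745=-0.14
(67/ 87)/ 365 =0.00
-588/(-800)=147/200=0.74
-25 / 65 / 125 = -1 / 325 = -0.00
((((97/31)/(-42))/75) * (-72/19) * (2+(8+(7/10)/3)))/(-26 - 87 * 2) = -0.00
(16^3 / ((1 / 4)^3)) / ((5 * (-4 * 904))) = -8192 / 565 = -14.50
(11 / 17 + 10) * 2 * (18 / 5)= 76.66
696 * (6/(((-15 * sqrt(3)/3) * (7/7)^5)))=-1392 * sqrt(3)/5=-482.20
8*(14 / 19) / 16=7 / 19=0.37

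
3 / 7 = 0.43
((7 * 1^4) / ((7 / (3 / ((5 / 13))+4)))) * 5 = 59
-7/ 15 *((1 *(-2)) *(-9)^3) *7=-23814/ 5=-4762.80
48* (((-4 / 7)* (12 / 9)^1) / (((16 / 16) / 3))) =-768 / 7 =-109.71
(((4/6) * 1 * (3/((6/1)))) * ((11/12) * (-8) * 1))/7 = -22/63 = -0.35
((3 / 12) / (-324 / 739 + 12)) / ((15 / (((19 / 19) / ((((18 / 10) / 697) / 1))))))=515083 / 922752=0.56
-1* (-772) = 772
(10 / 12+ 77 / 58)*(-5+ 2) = -188 / 29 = -6.48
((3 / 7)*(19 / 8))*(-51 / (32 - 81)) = 2907 / 2744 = 1.06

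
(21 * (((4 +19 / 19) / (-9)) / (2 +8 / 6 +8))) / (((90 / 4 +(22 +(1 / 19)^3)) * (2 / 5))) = -1200325 / 20755402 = -0.06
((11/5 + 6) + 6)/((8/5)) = 71/8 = 8.88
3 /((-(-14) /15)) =45 /14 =3.21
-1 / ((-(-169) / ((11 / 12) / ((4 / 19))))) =-209 / 8112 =-0.03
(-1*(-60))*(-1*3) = -180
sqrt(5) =2.24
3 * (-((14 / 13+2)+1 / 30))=-1213 / 130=-9.33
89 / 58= 1.53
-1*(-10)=10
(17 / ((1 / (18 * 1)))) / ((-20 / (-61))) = 9333 / 10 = 933.30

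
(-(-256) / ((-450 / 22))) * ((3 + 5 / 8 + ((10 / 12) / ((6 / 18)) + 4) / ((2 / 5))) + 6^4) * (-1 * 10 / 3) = 2470336 / 45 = 54896.36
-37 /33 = -1.12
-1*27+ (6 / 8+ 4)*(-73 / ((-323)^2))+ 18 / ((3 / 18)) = 1779011 / 21964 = 81.00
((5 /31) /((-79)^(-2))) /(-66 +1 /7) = -218435 /14291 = -15.28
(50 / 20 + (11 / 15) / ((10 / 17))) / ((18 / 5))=281 / 270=1.04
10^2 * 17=1700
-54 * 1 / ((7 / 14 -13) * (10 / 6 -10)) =-324 / 625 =-0.52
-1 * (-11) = 11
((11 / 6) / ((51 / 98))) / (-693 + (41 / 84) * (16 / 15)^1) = -18865 / 3708227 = -0.01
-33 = -33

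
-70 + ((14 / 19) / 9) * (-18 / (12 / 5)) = -4025 / 57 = -70.61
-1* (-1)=1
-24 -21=-45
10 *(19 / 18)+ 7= 158 / 9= 17.56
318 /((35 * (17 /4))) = 1272 /595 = 2.14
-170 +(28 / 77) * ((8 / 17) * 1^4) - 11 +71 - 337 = -446.83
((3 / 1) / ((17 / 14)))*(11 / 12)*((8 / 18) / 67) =154 / 10251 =0.02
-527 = -527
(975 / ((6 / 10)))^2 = 2640625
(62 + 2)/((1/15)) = 960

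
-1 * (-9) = 9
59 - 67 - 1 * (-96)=88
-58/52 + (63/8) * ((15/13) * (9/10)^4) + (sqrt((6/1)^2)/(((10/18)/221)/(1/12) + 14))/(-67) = 313705260893/64816336000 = 4.84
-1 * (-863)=863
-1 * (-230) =230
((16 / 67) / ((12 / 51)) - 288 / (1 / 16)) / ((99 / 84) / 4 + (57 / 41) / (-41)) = -58113541696 / 3288963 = -17669.26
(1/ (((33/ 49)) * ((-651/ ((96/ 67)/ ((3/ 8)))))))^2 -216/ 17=-9132602124376/ 718773908193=-12.71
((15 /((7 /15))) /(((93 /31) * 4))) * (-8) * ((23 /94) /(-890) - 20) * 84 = 36000.49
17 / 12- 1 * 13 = -139 / 12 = -11.58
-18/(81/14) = -28/9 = -3.11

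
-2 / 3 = -0.67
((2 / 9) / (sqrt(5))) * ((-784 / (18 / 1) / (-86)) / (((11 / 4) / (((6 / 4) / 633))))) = 784 * sqrt(5) / 40420215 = 0.00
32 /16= 2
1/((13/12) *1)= 12/13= 0.92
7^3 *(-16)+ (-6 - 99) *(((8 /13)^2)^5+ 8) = -872481279311992 /137858491849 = -6328.82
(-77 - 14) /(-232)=91 /232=0.39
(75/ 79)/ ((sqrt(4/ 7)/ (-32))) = -1200*sqrt(7)/ 79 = -40.19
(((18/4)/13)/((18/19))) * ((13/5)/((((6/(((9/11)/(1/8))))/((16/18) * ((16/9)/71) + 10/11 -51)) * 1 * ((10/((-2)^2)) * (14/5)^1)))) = -7.41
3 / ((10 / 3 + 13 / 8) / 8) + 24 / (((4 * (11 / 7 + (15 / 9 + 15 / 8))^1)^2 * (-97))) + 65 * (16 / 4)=2255735548828 / 8517360383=264.84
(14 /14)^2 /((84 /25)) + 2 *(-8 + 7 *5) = 4561 /84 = 54.30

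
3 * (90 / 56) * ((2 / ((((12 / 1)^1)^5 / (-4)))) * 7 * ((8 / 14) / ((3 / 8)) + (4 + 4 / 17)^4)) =-88597445 / 252567504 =-0.35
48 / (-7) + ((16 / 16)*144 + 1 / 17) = 16327 / 119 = 137.20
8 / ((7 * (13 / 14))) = 16 / 13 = 1.23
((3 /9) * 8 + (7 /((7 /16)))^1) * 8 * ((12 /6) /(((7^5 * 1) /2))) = 256 /7203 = 0.04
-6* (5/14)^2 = -75/98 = -0.77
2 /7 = 0.29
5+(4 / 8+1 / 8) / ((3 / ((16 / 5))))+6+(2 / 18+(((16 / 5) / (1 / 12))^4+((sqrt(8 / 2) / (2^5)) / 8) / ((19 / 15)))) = 29744957212823 / 13680000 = 2174338.98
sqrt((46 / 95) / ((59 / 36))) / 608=3*sqrt(257830) / 1703920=0.00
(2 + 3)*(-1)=-5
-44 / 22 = -2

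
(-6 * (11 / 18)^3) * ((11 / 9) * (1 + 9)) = -73205 / 4374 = -16.74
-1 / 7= -0.14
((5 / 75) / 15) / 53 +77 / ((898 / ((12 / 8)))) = 2756471 / 21417300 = 0.13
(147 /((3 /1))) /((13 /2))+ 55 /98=10319 /1274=8.10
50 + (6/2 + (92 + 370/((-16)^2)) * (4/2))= 15353/64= 239.89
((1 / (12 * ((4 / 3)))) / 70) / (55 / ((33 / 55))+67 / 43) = 129 / 13469120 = 0.00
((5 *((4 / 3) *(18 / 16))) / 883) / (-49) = -15 / 86534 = -0.00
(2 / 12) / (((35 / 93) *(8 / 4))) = 31 / 140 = 0.22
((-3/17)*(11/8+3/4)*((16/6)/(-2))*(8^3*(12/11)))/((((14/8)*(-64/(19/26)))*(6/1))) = -304/1001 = -0.30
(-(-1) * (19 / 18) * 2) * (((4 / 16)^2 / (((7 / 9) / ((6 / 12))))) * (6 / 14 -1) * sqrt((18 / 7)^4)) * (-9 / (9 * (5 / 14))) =1539 / 1715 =0.90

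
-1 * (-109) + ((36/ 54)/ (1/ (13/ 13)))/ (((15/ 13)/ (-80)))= 565/ 9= 62.78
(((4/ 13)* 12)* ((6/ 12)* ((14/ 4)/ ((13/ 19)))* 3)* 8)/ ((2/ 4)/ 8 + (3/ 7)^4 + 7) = 1471486464/ 46070921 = 31.94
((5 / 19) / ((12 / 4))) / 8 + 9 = 4109 / 456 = 9.01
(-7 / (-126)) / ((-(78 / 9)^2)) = -1 / 1352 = -0.00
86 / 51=1.69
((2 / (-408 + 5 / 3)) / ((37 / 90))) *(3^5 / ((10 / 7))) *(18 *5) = -8266860 / 45103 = -183.29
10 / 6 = 5 / 3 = 1.67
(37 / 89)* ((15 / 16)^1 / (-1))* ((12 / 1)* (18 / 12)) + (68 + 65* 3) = 182261 / 712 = 255.98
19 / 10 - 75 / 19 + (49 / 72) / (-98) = -28103 / 13680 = -2.05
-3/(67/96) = -288/67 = -4.30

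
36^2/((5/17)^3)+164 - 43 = 6382373/125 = 51058.98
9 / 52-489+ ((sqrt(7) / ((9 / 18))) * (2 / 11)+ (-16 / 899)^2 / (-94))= -965552083949 / 1975243244+ 4 * sqrt(7) / 11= -487.86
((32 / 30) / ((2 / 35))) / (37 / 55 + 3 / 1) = 1540 / 303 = 5.08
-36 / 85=-0.42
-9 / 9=-1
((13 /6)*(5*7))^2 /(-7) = -29575 /36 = -821.53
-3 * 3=-9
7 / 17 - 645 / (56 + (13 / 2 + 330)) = -3287 / 2669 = -1.23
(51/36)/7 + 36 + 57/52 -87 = -27137/546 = -49.70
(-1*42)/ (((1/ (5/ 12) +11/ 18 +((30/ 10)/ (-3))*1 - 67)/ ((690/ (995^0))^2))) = 1799658000/ 5849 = 307686.44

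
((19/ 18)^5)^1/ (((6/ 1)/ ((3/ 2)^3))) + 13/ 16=5205475/ 3359232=1.55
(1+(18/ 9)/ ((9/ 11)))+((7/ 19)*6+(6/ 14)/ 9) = 6826/ 1197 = 5.70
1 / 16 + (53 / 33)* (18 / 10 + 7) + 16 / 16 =3647 / 240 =15.20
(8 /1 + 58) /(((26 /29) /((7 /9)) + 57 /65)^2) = 3830376550 /239073987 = 16.02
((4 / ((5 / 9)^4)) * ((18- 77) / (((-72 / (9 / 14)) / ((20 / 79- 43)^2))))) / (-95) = -4414526931771 / 10375662500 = -425.47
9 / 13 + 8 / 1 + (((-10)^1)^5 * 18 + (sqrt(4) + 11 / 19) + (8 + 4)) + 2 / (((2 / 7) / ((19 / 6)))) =-2667532661 / 1482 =-1799954.56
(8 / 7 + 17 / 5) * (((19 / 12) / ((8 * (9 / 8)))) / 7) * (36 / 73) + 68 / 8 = 306059 / 35770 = 8.56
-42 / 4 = -21 / 2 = -10.50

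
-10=-10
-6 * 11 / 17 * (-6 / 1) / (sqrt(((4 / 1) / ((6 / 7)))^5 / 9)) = 2673 * sqrt(42) / 11662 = 1.49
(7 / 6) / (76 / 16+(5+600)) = 14 / 7317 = 0.00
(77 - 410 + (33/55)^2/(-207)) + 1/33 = -6318133/18975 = -332.97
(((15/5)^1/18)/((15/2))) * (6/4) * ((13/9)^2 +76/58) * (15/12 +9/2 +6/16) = 390971/563760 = 0.69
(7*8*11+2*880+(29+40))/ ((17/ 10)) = 24450/ 17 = 1438.24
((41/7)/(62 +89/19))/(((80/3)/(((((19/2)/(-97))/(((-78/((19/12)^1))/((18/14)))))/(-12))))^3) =-36648741299/818698354658881732345856000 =-0.00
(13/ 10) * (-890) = -1157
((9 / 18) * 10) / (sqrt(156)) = 5 * sqrt(39) / 78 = 0.40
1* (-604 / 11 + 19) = -395 / 11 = -35.91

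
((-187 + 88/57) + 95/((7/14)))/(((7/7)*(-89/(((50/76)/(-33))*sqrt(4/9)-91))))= 44339764/9542313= 4.65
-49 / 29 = -1.69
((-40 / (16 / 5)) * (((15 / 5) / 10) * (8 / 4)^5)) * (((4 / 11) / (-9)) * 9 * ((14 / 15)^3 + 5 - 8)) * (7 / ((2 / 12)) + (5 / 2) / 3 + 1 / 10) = -13827968 / 3375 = -4097.18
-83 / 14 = -5.93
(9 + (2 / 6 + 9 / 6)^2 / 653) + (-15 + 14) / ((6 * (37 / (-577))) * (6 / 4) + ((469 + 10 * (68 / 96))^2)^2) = 130118547586515495121261 / 14449352678975772693972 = 9.01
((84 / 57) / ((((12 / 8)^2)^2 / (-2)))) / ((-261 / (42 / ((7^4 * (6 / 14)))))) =0.00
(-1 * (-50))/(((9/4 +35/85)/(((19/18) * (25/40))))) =40375/3258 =12.39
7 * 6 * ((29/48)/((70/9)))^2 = 22707/89600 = 0.25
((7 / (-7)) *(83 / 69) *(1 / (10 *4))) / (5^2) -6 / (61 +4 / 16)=-0.10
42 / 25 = 1.68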